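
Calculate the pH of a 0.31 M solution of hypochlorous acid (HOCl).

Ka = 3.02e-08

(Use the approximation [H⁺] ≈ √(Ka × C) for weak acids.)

[H⁺] = √(Ka × C) = √(3.02e-08 × 0.31) = 9.6757e-05. pH = -log(9.6757e-05)

pH = 4.01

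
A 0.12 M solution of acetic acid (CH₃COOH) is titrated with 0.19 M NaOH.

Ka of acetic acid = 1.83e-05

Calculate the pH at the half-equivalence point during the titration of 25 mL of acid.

At half-equivalence [HA] = [A⁻], so Henderson-Hasselbalch gives pH = pKa = -log(1.83e-05) = 4.74.

pH = pKa = 4.74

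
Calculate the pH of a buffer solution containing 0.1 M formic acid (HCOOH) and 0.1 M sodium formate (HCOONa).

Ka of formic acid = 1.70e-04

pKa = -log(1.70e-04) = 3.77. pH = pKa + log([A⁻]/[HA]) = 3.77 + log(0.1/0.1)

pH = 3.77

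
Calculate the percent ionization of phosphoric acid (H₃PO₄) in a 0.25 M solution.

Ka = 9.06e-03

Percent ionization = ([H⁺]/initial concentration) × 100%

Using Ka equilibrium: x² + Ka×x - Ka×C = 0. Solving: [H⁺] = 4.3277e-02. Percent = (4.3277e-02/0.25) × 100

Percent ionization = 17.3%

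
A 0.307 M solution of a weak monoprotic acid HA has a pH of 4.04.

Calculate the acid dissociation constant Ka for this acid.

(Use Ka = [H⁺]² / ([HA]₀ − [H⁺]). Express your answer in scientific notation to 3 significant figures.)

[H⁺] = 10^(−pH) = 10^(−4.04) = 9.120e-05 M. For HA ⇌ H⁺ + A⁻, Ka = [H⁺][A⁻]/[HA] = [H⁺]² / ([HA]₀ − [H⁺]) = (9.120e-05)² / (0.307 − 9.120e-05) = 2.71e-08.

K_a = 2.71e-08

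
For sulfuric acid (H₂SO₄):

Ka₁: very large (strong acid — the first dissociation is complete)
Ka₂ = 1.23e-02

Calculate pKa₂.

pKa₂ = -log(Ka₂) = -log(1.23e-02) = 1.91.

pK_{a2} = 1.91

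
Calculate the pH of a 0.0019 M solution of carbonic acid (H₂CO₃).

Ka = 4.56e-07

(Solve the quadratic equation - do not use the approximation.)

x² + Ka×x - Ka×C = 0. Using quadratic formula: [H⁺] = 2.9208e-05

pH = 4.53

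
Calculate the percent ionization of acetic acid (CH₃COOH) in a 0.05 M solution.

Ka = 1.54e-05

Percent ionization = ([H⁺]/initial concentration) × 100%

Using Ka equilibrium: x² + Ka×x - Ka×C = 0. Solving: [H⁺] = 8.6983e-04. Percent = (8.6983e-04/0.05) × 100

Percent ionization = 1.74%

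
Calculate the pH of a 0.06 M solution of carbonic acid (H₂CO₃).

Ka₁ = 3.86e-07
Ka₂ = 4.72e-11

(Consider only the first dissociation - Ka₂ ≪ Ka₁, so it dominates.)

First dissociation dominates. From Ka₁ = [H⁺][HA⁻]/[H₂A], x² + Ka₁·x − Ka₁·C = 0 with C = 0.06 M and Ka₁ = 3.86e-07. Solving: [H⁺] = (−Ka₁ + √(Ka₁² + 4·Ka₁·C)) / 2 = 1.5199e-04 M. pH = -log(1.5199e-04) = 3.82.

pH = 3.82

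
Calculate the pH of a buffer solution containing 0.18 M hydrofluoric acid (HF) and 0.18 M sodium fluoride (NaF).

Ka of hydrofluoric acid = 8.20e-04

pKa = -log(8.20e-04) = 3.09. pH = pKa + log([A⁻]/[HA]) = 3.09 + log(0.18/0.18)

pH = 3.09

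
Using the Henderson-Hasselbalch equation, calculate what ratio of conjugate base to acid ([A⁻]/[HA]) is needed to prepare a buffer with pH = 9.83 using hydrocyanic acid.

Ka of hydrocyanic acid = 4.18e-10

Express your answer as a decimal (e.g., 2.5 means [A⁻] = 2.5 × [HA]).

pKa = -log(4.18e-10) = 9.3788. pH = pKa + log([A⁻]/[HA]), so log([A⁻]/[HA]) = pH − pKa = 9.83 − 9.3788 = 0.4512. [A⁻]/[HA] = 10^(0.4512) = 2.83

[A⁻]/[HA] = 2.83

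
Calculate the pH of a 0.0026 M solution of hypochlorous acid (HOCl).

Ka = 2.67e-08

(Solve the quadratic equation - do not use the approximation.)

x² + Ka×x - Ka×C = 0. Using quadratic formula: [H⁺] = 8.3185e-06

pH = 5.08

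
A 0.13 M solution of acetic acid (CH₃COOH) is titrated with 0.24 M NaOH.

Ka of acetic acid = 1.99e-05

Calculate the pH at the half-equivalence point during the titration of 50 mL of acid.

At half-equivalence [HA] = [A⁻], so Henderson-Hasselbalch gives pH = pKa = -log(1.99e-05) = 4.70.

pH = pKa = 4.70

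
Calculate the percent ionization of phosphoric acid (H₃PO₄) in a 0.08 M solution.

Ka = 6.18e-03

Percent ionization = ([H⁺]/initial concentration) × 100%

Using Ka equilibrium: x² + Ka×x - Ka×C = 0. Solving: [H⁺] = 1.9359e-02. Percent = (1.9359e-02/0.08) × 100

Percent ionization = 24.2%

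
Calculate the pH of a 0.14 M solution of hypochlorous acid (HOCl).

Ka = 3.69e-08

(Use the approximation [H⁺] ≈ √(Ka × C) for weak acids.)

[H⁺] = √(Ka × C) = √(3.69e-08 × 0.14) = 7.1875e-05. pH = -log(7.1875e-05)

pH = 4.14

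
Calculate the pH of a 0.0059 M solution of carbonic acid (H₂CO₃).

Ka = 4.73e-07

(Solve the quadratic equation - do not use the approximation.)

x² + Ka×x - Ka×C = 0. Using quadratic formula: [H⁺] = 5.2591e-05

pH = 4.28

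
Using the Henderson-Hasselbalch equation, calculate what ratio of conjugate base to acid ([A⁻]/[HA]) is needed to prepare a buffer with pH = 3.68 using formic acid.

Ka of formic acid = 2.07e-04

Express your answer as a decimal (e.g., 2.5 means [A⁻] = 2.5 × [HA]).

pKa = -log(2.07e-04) = 3.6840. pH = pKa + log([A⁻]/[HA]), so log([A⁻]/[HA]) = pH − pKa = 3.68 − 3.6840 = -0.0040. [A⁻]/[HA] = 10^(-0.0040) = 0.991

[A⁻]/[HA] = 0.991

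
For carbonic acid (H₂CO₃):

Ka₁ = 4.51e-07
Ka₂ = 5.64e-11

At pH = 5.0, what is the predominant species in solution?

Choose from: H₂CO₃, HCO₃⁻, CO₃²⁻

pKa₁ = 6.35, pKa₂ = 10.25. For a polyprotic acid the predominant species crosses at each pKa: below pKa_n the protonated form dominates, above it the deprotonated form does. At pH = 5.0, the predominant species is H₂CO₃.

H₂CO₃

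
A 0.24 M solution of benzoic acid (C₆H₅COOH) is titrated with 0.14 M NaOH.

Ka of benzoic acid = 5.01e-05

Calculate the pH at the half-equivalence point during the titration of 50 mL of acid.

At half-equivalence [HA] = [A⁻], so Henderson-Hasselbalch gives pH = pKa = -log(5.01e-05) = 4.30.

pH = pKa = 4.30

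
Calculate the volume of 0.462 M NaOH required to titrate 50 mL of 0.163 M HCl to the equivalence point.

At equivalence: moles acid = moles base. moles HCl = 0.163 × 50/1000 = 0.00815 mol. V_base = moles / 0.462 × 1000 = 17.6 mL.

V_{base} = 17.6 mL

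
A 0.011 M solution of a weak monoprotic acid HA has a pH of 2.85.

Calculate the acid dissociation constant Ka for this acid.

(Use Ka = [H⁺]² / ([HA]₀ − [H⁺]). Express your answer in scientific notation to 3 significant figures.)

[H⁺] = 10^(−pH) = 10^(−2.85) = 1.413e-03 M. For HA ⇌ H⁺ + A⁻, Ka = [H⁺][A⁻]/[HA] = [H⁺]² / ([HA]₀ − [H⁺]) = (1.413e-03)² / (0.011 − 1.413e-03) = 2.08e-04.

K_a = 2.08e-04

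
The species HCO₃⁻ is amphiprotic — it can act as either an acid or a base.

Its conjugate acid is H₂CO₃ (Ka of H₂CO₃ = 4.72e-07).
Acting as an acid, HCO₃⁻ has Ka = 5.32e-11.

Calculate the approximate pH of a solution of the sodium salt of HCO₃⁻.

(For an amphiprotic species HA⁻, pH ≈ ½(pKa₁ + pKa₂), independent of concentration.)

pKa₁ = -log(4.72e-07) = 6.33; pKa₂ = -log(5.32e-11) = 10.27. For an amphiprotic species, pH ≈ ½(pKa₁ + pKa₂) = ½(6.33 + 10.27) = 8.30.

pH = 8.30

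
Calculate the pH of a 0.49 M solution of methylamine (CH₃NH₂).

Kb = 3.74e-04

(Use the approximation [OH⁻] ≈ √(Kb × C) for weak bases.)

[OH⁻] = √(Kb × C) = √(3.74e-04 × 0.49) = 1.3537e-02. pOH = 1.87, pH = 14 - pOH

pH = 12.13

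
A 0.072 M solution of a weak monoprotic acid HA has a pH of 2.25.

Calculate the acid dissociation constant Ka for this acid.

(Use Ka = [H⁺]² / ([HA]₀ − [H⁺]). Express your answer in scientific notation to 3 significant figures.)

[H⁺] = 10^(−pH) = 10^(−2.25) = 5.623e-03 M. For HA ⇌ H⁺ + A⁻, Ka = [H⁺][A⁻]/[HA] = [H⁺]² / ([HA]₀ − [H⁺]) = (5.623e-03)² / (0.072 − 5.623e-03) = 4.76e-04.

K_a = 4.76e-04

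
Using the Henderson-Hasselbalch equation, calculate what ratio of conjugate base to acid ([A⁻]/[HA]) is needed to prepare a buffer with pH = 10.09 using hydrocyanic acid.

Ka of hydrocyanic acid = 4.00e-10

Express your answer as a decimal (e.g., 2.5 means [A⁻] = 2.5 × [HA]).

pKa = -log(4.00e-10) = 9.3979. pH = pKa + log([A⁻]/[HA]), so log([A⁻]/[HA]) = pH − pKa = 10.09 − 9.3979 = 0.6921. [A⁻]/[HA] = 10^(0.6921) = 4.92

[A⁻]/[HA] = 4.92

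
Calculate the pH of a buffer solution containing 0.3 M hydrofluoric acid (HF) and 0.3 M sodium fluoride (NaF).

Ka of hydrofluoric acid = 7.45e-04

pKa = -log(7.45e-04) = 3.13. pH = pKa + log([A⁻]/[HA]) = 3.13 + log(0.3/0.3)

pH = 3.13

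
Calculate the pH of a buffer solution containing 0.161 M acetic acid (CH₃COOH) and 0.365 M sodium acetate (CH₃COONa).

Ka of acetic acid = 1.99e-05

pKa = -log(1.99e-05) = 4.70. pH = pKa + log([A⁻]/[HA]) = 4.70 + log(0.365/0.161)

pH = 5.06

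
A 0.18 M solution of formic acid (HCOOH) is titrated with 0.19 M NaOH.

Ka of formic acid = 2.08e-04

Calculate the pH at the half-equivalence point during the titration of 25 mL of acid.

At half-equivalence [HA] = [A⁻], so Henderson-Hasselbalch gives pH = pKa = -log(2.08e-04) = 3.68.

pH = pKa = 3.68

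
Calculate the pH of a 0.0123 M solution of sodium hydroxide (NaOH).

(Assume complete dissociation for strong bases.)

[OH⁻] = 0.0123 M for strong base. pOH = -log[OH⁻] = 1.91, pH = 14 - pOH

pH = 12.09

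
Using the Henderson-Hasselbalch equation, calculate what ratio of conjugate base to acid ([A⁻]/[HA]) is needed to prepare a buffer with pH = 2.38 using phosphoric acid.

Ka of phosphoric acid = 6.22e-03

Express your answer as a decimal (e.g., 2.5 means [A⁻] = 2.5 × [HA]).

pKa = -log(6.22e-03) = 2.2062. pH = pKa + log([A⁻]/[HA]), so log([A⁻]/[HA]) = pH − pKa = 2.38 − 2.2062 = 0.1738. [A⁻]/[HA] = 10^(0.1738) = 1.49

[A⁻]/[HA] = 1.49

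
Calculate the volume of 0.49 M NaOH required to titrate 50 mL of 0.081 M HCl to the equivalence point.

At equivalence: moles acid = moles base. moles HCl = 0.081 × 50/1000 = 0.00405 mol. V_base = moles / 0.49 × 1000 = 8.3 mL.

V_{base} = 8.3 mL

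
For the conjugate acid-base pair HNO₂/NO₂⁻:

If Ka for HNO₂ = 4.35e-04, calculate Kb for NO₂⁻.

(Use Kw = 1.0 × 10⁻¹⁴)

For a conjugate pair Ka × Kb = Kw, so Kb = Kw/Ka = 1.0 × 10⁻¹⁴ / 4.35e-04 = 2.30e-11.

K_b = 2.30e-11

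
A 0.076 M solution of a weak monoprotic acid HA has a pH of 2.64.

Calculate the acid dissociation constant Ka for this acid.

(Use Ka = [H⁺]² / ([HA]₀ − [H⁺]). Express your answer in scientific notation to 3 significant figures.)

[H⁺] = 10^(−pH) = 10^(−2.64) = 2.291e-03 M. For HA ⇌ H⁺ + A⁻, Ka = [H⁺][A⁻]/[HA] = [H⁺]² / ([HA]₀ − [H⁺]) = (2.291e-03)² / (0.076 − 2.291e-03) = 7.12e-05.

K_a = 7.12e-05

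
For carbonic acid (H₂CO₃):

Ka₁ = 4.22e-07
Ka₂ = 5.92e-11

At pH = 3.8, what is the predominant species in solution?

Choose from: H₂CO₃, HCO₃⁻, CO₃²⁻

pKa₁ = 6.37, pKa₂ = 10.23. For a polyprotic acid the predominant species crosses at each pKa: below pKa_n the protonated form dominates, above it the deprotonated form does. At pH = 3.8, the predominant species is H₂CO₃.

H₂CO₃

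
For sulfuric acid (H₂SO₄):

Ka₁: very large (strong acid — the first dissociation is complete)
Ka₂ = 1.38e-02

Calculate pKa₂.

pKa₂ = -log(Ka₂) = -log(1.38e-02) = 1.86.

pK_{a2} = 1.86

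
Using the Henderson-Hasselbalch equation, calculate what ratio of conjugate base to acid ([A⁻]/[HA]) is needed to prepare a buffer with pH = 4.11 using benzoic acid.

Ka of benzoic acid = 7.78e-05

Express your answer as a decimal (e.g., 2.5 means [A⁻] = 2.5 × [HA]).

pKa = -log(7.78e-05) = 4.1090. pH = pKa + log([A⁻]/[HA]), so log([A⁻]/[HA]) = pH − pKa = 4.11 − 4.1090 = 0.0010. [A⁻]/[HA] = 10^(0.0010) = 1.00

[A⁻]/[HA] = 1.00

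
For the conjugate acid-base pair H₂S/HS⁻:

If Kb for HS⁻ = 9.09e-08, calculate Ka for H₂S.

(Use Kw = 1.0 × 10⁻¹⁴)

For a conjugate pair Ka × Kb = Kw, so Ka = Kw/Kb = 1.0 × 10⁻¹⁴ / 9.09e-08 = 1.10e-07.

K_a = 1.10e-07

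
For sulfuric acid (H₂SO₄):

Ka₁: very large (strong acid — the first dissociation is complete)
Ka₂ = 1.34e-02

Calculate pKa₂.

pKa₂ = -log(Ka₂) = -log(1.34e-02) = 1.87.

pK_{a2} = 1.87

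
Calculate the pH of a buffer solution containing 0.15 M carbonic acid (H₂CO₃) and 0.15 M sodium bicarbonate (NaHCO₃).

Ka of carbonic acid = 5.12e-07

pKa = -log(5.12e-07) = 6.29. pH = pKa + log([A⁻]/[HA]) = 6.29 + log(0.15/0.15)

pH = 6.29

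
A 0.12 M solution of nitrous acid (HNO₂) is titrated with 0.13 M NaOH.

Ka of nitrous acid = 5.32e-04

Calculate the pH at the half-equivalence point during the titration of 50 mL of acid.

At half-equivalence [HA] = [A⁻], so Henderson-Hasselbalch gives pH = pKa = -log(5.32e-04) = 3.27.

pH = pKa = 3.27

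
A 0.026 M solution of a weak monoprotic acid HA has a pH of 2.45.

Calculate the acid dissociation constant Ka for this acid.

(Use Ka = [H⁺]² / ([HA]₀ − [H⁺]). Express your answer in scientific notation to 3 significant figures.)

[H⁺] = 10^(−pH) = 10^(−2.45) = 3.548e-03 M. For HA ⇌ H⁺ + A⁻, Ka = [H⁺][A⁻]/[HA] = [H⁺]² / ([HA]₀ − [H⁺]) = (3.548e-03)² / (0.026 − 3.548e-03) = 5.61e-04.

K_a = 5.61e-04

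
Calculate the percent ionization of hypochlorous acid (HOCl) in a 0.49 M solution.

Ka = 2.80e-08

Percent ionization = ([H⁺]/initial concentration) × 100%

Using Ka equilibrium: x² + Ka×x - Ka×C = 0. Solving: [H⁺] = 1.1712e-04. Percent = (1.1712e-04/0.49) × 100

Percent ionization = 0.0239%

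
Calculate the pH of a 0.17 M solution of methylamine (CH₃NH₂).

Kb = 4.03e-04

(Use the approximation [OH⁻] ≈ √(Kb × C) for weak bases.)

[OH⁻] = √(Kb × C) = √(4.03e-04 × 0.17) = 8.2771e-03. pOH = 2.08, pH = 14 - pOH

pH = 11.92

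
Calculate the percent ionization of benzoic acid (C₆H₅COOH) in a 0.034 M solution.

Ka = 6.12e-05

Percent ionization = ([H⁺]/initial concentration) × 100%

Using Ka equilibrium: x² + Ka×x - Ka×C = 0. Solving: [H⁺] = 1.4122e-03. Percent = (1.4122e-03/0.034) × 100

Percent ionization = 4.15%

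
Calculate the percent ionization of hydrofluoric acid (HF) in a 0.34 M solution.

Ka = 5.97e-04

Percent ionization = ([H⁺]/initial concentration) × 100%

Using Ka equilibrium: x² + Ka×x - Ka×C = 0. Solving: [H⁺] = 1.3952e-02. Percent = (1.3952e-02/0.34) × 100

Percent ionization = 4.1%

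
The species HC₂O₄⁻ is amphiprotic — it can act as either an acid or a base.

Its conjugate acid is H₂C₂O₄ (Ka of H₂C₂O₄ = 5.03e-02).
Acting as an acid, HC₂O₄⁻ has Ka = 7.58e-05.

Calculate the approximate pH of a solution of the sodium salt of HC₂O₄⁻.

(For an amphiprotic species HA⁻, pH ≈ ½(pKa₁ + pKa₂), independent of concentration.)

pKa₁ = -log(5.03e-02) = 1.30; pKa₂ = -log(7.58e-05) = 4.12. For an amphiprotic species, pH ≈ ½(pKa₁ + pKa₂) = ½(1.30 + 4.12) = 2.71.

pH = 2.71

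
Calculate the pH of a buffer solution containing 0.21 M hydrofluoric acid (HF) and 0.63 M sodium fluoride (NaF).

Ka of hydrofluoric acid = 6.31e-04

pKa = -log(6.31e-04) = 3.20. pH = pKa + log([A⁻]/[HA]) = 3.20 + log(0.63/0.21)

pH = 3.68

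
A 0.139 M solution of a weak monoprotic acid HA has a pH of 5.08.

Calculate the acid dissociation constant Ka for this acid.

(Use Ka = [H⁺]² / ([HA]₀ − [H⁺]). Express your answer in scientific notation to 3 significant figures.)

[H⁺] = 10^(−pH) = 10^(−5.08) = 8.318e-06 M. For HA ⇌ H⁺ + A⁻, Ka = [H⁺][A⁻]/[HA] = [H⁺]² / ([HA]₀ − [H⁺]) = (8.318e-06)² / (0.139 − 8.318e-06) = 4.98e-10.

K_a = 4.98e-10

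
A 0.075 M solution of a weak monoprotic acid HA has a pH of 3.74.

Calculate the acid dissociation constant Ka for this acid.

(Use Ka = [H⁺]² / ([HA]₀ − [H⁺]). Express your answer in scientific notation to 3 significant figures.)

[H⁺] = 10^(−pH) = 10^(−3.74) = 1.820e-04 M. For HA ⇌ H⁺ + A⁻, Ka = [H⁺][A⁻]/[HA] = [H⁺]² / ([HA]₀ − [H⁺]) = (1.820e-04)² / (0.075 − 1.820e-04) = 4.43e-07.

K_a = 4.43e-07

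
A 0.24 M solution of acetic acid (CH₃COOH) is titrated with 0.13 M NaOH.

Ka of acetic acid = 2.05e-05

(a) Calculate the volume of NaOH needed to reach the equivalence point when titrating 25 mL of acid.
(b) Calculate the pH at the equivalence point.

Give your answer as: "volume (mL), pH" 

moles acid = 0.24 × 25/1000 = 0.006 mol; V_base = moles/0.13 × 1000 = 46.2 mL. At equivalence only the conjugate base is present: [A⁻] = 0.006/0.071 = 8.4324e-02 M. Kb = Kw/Ka = 4.88e-10; [OH⁻] = √(Kb × [A⁻]) = 6.4136e-06; pOH = 5.19; pH = 14 - pOH = 8.81.

V = 46.2 mL, pH = 8.81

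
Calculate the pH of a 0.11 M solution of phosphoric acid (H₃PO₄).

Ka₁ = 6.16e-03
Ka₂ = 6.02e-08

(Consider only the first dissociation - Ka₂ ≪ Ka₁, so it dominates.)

First dissociation dominates. From Ka₁ = [H⁺][HA⁻]/[H₂A], x² + Ka₁·x − Ka₁·C = 0 with C = 0.11 M and Ka₁ = 6.16e-03. Solving: [H⁺] = (−Ka₁ + √(Ka₁² + 4·Ka₁·C)) / 2 = 2.3132e-02 M. pH = -log(2.3132e-02) = 1.64.

pH = 1.64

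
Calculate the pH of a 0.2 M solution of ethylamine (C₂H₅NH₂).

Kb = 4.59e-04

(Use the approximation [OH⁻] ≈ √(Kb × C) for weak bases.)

[OH⁻] = √(Kb × C) = √(4.59e-04 × 0.2) = 9.5812e-03. pOH = 2.02, pH = 14 - pOH

pH = 11.98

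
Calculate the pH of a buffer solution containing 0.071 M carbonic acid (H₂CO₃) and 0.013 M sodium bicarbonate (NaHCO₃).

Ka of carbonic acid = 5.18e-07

pKa = -log(5.18e-07) = 6.29. pH = pKa + log([A⁻]/[HA]) = 6.29 + log(0.013/0.071)

pH = 5.55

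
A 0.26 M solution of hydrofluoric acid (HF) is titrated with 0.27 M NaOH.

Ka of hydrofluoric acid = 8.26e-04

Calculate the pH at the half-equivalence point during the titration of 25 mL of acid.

At half-equivalence [HA] = [A⁻], so Henderson-Hasselbalch gives pH = pKa = -log(8.26e-04) = 3.08.

pH = pKa = 3.08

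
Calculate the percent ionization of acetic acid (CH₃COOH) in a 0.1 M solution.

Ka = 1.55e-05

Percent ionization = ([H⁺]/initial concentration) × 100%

Using Ka equilibrium: x² + Ka×x - Ka×C = 0. Solving: [H⁺] = 1.2373e-03. Percent = (1.2373e-03/0.1) × 100

Percent ionization = 1.24%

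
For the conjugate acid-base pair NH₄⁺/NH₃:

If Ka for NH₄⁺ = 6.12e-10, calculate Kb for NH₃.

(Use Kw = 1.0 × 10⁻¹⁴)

For a conjugate pair Ka × Kb = Kw, so Kb = Kw/Ka = 1.0 × 10⁻¹⁴ / 6.12e-10 = 1.63e-05.

K_b = 1.63e-05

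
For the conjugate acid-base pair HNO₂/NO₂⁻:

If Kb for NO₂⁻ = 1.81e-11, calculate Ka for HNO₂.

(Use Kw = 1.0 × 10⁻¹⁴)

For a conjugate pair Ka × Kb = Kw, so Ka = Kw/Kb = 1.0 × 10⁻¹⁴ / 1.81e-11 = 5.52e-04.

K_a = 5.52e-04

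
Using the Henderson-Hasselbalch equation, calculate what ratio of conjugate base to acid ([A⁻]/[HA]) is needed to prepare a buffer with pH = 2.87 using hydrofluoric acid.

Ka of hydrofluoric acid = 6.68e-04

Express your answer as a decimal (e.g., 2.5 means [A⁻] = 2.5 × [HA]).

pKa = -log(6.68e-04) = 3.1752. pH = pKa + log([A⁻]/[HA]), so log([A⁻]/[HA]) = pH − pKa = 2.87 − 3.1752 = -0.3052. [A⁻]/[HA] = 10^(-0.3052) = 0.495

[A⁻]/[HA] = 0.495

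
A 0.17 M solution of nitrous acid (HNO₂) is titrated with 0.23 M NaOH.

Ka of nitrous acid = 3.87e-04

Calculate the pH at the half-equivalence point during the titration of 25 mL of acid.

At half-equivalence [HA] = [A⁻], so Henderson-Hasselbalch gives pH = pKa = -log(3.87e-04) = 3.41.

pH = pKa = 3.41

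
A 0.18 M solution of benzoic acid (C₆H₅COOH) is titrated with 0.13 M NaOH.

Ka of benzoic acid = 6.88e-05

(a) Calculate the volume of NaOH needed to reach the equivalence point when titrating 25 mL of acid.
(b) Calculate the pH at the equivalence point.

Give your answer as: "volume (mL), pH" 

moles acid = 0.18 × 25/1000 = 0.0045 mol; V_base = moles/0.13 × 1000 = 34.6 mL. At equivalence only the conjugate base is present: [A⁻] = 0.0045/0.060 = 7.5484e-02 M. Kb = Kw/Ka = 1.45e-10; [OH⁻] = √(Kb × [A⁻]) = 3.3123e-06; pOH = 5.48; pH = 14 - pOH = 8.52.

V = 34.6 mL, pH = 8.52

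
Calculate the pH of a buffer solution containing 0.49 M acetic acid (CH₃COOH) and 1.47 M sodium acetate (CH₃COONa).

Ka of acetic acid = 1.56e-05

pKa = -log(1.56e-05) = 4.81. pH = pKa + log([A⁻]/[HA]) = 4.81 + log(1.47/0.49)

pH = 5.28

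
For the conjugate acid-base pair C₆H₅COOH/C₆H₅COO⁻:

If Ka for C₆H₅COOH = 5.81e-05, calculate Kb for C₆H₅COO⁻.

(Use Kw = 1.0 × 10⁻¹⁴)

For a conjugate pair Ka × Kb = Kw, so Kb = Kw/Ka = 1.0 × 10⁻¹⁴ / 5.81e-05 = 1.72e-10.

K_b = 1.72e-10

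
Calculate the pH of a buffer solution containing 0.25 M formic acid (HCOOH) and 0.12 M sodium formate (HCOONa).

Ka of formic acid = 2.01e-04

pKa = -log(2.01e-04) = 3.70. pH = pKa + log([A⁻]/[HA]) = 3.70 + log(0.12/0.25)

pH = 3.38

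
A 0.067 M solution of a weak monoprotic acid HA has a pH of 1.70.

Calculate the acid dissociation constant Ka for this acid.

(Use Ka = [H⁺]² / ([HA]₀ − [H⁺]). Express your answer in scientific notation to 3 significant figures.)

[H⁺] = 10^(−pH) = 10^(−1.70) = 1.995e-02 M. For HA ⇌ H⁺ + A⁻, Ka = [H⁺][A⁻]/[HA] = [H⁺]² / ([HA]₀ − [H⁺]) = (1.995e-02)² / (0.067 − 1.995e-02) = 8.46e-03.

K_a = 8.46e-03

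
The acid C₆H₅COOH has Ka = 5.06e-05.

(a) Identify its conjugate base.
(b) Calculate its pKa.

(a) The conjugate base is formed by removing one H⁺ from C₆H₅COOH, giving C₆H₅COO⁻. (b) pKa = -log(Ka) = -log(5.06e-05) = 4.30.

Conjugate base: C₆H₅COO⁻; pK_a = 4.30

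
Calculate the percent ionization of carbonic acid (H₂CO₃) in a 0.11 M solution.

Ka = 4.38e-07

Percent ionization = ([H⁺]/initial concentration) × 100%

Using Ka equilibrium: x² + Ka×x - Ka×C = 0. Solving: [H⁺] = 2.1928e-04. Percent = (2.1928e-04/0.11) × 100

Percent ionization = 0.199%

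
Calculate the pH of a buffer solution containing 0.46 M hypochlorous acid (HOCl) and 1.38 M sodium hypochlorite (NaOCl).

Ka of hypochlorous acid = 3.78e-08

pKa = -log(3.78e-08) = 7.42. pH = pKa + log([A⁻]/[HA]) = 7.42 + log(1.38/0.46)

pH = 7.90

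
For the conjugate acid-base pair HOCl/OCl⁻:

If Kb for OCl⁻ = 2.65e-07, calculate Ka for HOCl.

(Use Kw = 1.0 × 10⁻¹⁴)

For a conjugate pair Ka × Kb = Kw, so Ka = Kw/Kb = 1.0 × 10⁻¹⁴ / 2.65e-07 = 3.77e-08.

K_a = 3.77e-08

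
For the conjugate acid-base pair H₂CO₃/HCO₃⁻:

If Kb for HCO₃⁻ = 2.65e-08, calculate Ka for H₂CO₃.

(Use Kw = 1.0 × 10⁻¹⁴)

For a conjugate pair Ka × Kb = Kw, so Ka = Kw/Kb = 1.0 × 10⁻¹⁴ / 2.65e-08 = 3.77e-07.

K_a = 3.77e-07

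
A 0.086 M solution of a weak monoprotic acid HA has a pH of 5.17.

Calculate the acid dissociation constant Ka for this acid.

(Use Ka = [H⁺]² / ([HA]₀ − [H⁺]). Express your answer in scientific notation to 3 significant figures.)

[H⁺] = 10^(−pH) = 10^(−5.17) = 6.761e-06 M. For HA ⇌ H⁺ + A⁻, Ka = [H⁺][A⁻]/[HA] = [H⁺]² / ([HA]₀ − [H⁺]) = (6.761e-06)² / (0.086 − 6.761e-06) = 5.32e-10.

K_a = 5.32e-10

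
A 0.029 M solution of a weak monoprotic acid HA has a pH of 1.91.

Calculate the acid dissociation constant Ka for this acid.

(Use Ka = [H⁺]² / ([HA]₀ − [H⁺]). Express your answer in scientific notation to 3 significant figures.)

[H⁺] = 10^(−pH) = 10^(−1.91) = 1.230e-02 M. For HA ⇌ H⁺ + A⁻, Ka = [H⁺][A⁻]/[HA] = [H⁺]² / ([HA]₀ − [H⁺]) = (1.230e-02)² / (0.029 − 1.230e-02) = 9.06e-03.

K_a = 9.06e-03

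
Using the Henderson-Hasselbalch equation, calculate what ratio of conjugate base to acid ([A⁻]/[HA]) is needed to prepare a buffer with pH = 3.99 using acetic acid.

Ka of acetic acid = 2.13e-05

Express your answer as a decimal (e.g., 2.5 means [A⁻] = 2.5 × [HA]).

pKa = -log(2.13e-05) = 4.6716. pH = pKa + log([A⁻]/[HA]), so log([A⁻]/[HA]) = pH − pKa = 3.99 − 4.6716 = -0.6816. [A⁻]/[HA] = 10^(-0.6816) = 0.208

[A⁻]/[HA] = 0.208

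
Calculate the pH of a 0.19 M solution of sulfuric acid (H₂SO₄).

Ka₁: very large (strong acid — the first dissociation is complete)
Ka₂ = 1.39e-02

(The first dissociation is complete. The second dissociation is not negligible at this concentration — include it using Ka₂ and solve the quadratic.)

First dissociation is complete: [H⁺]₀ = [HSO₄⁻]₀ = C = 0.19 M. Second dissociation HSO₄⁻ ⇌ H⁺ + SO₄²⁻: let x = [SO₄²⁻]. Ka₂ = (C + x)·x / (C − x) = 1.39e-02 → x² + (C + Ka₂)·x − Ka₂·C = 0 → x² + 0.20390·x − 2.641e-03 = 0. x = (−0.20390 + √(0.20390² + 4 × 2.641e-03)) / 2 = 1.2220e-02 M. [H⁺] = C + x = 0.19 + 1.2220e-02 = 2.0222e-01 M. pH = -log(2.0222e-01) = 0.69.

pH = 0.69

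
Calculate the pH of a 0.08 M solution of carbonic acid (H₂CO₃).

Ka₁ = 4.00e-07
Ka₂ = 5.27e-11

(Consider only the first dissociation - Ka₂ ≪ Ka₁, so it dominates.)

First dissociation dominates. From Ka₁ = [H⁺][HA⁻]/[H₂A], x² + Ka₁·x − Ka₁·C = 0 with C = 0.08 M and Ka₁ = 4.00e-07. Solving: [H⁺] = (−Ka₁ + √(Ka₁² + 4·Ka₁·C)) / 2 = 1.7869e-04 M. pH = -log(1.7869e-04) = 3.75.

pH = 3.75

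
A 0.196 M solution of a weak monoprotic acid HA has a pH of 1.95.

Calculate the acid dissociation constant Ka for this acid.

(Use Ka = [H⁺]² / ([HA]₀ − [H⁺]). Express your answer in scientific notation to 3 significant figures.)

[H⁺] = 10^(−pH) = 10^(−1.95) = 1.122e-02 M. For HA ⇌ H⁺ + A⁻, Ka = [H⁺][A⁻]/[HA] = [H⁺]² / ([HA]₀ − [H⁺]) = (1.122e-02)² / (0.196 − 1.122e-02) = 6.81e-04.

K_a = 6.81e-04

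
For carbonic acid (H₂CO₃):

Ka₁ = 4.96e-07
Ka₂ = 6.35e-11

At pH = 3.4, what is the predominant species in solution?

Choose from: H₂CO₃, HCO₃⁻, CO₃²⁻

pKa₁ = 6.30, pKa₂ = 10.20. For a polyprotic acid the predominant species crosses at each pKa: below pKa_n the protonated form dominates, above it the deprotonated form does. At pH = 3.4, the predominant species is H₂CO₃.

H₂CO₃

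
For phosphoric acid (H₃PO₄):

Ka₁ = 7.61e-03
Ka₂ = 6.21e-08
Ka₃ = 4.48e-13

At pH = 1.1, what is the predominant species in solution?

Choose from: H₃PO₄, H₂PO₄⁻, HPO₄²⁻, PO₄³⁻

pKa₁ = 2.12, pKa₂ = 7.21, pKa₃ = 12.35. For a polyprotic acid the predominant species crosses at each pKa: below pKa_n the protonated form dominates, above it the deprotonated form does. At pH = 1.1, the predominant species is H₃PO₄.

H₃PO₄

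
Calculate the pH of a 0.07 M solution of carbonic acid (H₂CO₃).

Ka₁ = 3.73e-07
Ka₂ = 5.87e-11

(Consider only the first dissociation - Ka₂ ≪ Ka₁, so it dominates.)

First dissociation dominates. From Ka₁ = [H⁺][HA⁻]/[H₂A], x² + Ka₁·x − Ka₁·C = 0 with C = 0.07 M and Ka₁ = 3.73e-07. Solving: [H⁺] = (−Ka₁ + √(Ka₁² + 4·Ka₁·C)) / 2 = 1.6140e-04 M. pH = -log(1.6140e-04) = 3.79.

pH = 3.79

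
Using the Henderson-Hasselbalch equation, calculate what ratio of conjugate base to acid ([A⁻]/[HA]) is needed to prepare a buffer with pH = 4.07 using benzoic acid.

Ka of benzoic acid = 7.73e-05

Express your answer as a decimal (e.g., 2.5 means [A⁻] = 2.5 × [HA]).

pKa = -log(7.73e-05) = 4.1118. pH = pKa + log([A⁻]/[HA]), so log([A⁻]/[HA]) = pH − pKa = 4.07 − 4.1118 = -0.0418. [A⁻]/[HA] = 10^(-0.0418) = 0.908

[A⁻]/[HA] = 0.908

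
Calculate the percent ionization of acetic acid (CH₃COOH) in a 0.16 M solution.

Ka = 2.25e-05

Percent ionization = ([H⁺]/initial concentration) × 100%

Using Ka equilibrium: x² + Ka×x - Ka×C = 0. Solving: [H⁺] = 1.8861e-03. Percent = (1.8861e-03/0.16) × 100

Percent ionization = 1.18%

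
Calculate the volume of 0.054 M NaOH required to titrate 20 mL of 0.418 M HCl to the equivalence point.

At equivalence: moles acid = moles base. moles HCl = 0.418 × 20/1000 = 0.00836 mol. V_base = moles / 0.054 × 1000 = 154.8 mL.

V_{base} = 154.8 mL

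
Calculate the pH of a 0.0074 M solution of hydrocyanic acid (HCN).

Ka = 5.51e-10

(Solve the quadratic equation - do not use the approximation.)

x² + Ka×x - Ka×C = 0. Using quadratic formula: [H⁺] = 2.0190e-06

pH = 5.69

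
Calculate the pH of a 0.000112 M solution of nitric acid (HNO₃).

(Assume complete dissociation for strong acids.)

[H⁺] = 0.000112 M for strong acid. pH = -log[H⁺] = -log(0.000112)

pH = 3.95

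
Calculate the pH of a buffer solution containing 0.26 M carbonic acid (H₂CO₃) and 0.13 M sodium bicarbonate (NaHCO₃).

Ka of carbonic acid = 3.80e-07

pKa = -log(3.80e-07) = 6.42. pH = pKa + log([A⁻]/[HA]) = 6.42 + log(0.13/0.26)

pH = 6.12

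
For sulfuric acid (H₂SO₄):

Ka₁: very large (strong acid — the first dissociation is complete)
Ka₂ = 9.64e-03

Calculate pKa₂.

pKa₂ = -log(Ka₂) = -log(9.64e-03) = 2.02.

pK_{a2} = 2.02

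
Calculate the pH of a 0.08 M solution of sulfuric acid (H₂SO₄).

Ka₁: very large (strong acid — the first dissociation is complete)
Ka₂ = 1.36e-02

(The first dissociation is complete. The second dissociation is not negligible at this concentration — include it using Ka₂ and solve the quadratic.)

First dissociation is complete: [H⁺]₀ = [HSO₄⁻]₀ = C = 0.08 M. Second dissociation HSO₄⁻ ⇌ H⁺ + SO₄²⁻: let x = [SO₄²⁻]. Ka₂ = (C + x)·x / (C − x) = 1.36e-02 → x² + (C + Ka₂)·x − Ka₂·C = 0 → x² + 0.09360·x − 1.088e-03 = 0. x = (−0.09360 + √(0.09360² + 4 × 1.088e-03)) / 2 = 1.0456e-02 M. [H⁺] = C + x = 0.08 + 1.0456e-02 = 9.0456e-02 M. pH = -log(9.0456e-02) = 1.04.

pH = 1.04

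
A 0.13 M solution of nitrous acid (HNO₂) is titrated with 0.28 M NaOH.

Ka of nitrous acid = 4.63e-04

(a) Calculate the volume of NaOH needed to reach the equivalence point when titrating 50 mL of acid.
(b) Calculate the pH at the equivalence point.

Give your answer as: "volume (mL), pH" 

moles acid = 0.13 × 50/1000 = 0.0065 mol; V_base = moles/0.28 × 1000 = 23.2 mL. At equivalence only the conjugate base is present: [A⁻] = 0.0065/0.073 = 8.8780e-02 M. Kb = Kw/Ka = 2.16e-11; [OH⁻] = √(Kb × [A⁻]) = 1.3847e-06; pOH = 5.86; pH = 14 - pOH = 8.14.

V = 23.2 mL, pH = 8.14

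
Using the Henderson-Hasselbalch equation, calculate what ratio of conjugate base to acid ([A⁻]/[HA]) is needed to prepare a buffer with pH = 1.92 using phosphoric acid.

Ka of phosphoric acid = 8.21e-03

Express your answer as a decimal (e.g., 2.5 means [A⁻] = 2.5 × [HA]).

pKa = -log(8.21e-03) = 2.0857. pH = pKa + log([A⁻]/[HA]), so log([A⁻]/[HA]) = pH − pKa = 1.92 − 2.0857 = -0.1657. [A⁻]/[HA] = 10^(-0.1657) = 0.683

[A⁻]/[HA] = 0.683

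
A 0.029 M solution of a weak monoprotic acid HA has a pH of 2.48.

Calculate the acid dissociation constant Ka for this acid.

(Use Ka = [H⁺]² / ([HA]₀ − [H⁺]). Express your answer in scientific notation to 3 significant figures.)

[H⁺] = 10^(−pH) = 10^(−2.48) = 3.311e-03 M. For HA ⇌ H⁺ + A⁻, Ka = [H⁺][A⁻]/[HA] = [H⁺]² / ([HA]₀ − [H⁺]) = (3.311e-03)² / (0.029 − 3.311e-03) = 4.27e-04.

K_a = 4.27e-04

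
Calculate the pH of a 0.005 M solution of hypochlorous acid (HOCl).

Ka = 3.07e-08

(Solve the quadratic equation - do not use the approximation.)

x² + Ka×x - Ka×C = 0. Using quadratic formula: [H⁺] = 1.2374e-05

pH = 4.91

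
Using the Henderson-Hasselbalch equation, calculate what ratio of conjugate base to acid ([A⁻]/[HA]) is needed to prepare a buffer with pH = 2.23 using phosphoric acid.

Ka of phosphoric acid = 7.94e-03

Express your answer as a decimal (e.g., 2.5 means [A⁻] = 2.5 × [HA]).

pKa = -log(7.94e-03) = 2.1002. pH = pKa + log([A⁻]/[HA]), so log([A⁻]/[HA]) = pH − pKa = 2.23 − 2.1002 = 0.1298. [A⁻]/[HA] = 10^(0.1298) = 1.35

[A⁻]/[HA] = 1.35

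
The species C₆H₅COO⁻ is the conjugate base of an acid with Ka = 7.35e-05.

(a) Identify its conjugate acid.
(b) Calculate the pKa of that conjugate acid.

(a) The conjugate acid is formed by adding one H⁺ to C₆H₅COO⁻, giving C₆H₅COOH. (b) pKa = -log(Ka) = -log(7.35e-05) = 4.13.

Conjugate acid: C₆H₅COOH; pK_a = 4.13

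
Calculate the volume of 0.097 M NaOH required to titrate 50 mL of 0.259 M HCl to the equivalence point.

At equivalence: moles acid = moles base. moles HCl = 0.259 × 50/1000 = 0.01295 mol. V_base = moles / 0.097 × 1000 = 133.5 mL.

V_{base} = 133.5 mL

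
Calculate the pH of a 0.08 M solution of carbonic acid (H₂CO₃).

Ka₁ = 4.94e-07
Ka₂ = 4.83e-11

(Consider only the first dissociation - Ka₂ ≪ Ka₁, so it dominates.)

First dissociation dominates. From Ka₁ = [H⁺][HA⁻]/[H₂A], x² + Ka₁·x − Ka₁·C = 0 with C = 0.08 M and Ka₁ = 4.94e-07. Solving: [H⁺] = (−Ka₁ + √(Ka₁² + 4·Ka₁·C)) / 2 = 1.9855e-04 M. pH = -log(1.9855e-04) = 3.70.

pH = 3.70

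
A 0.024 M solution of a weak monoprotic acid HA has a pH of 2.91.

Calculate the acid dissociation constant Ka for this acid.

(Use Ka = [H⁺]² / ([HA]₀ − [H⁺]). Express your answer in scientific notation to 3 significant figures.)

[H⁺] = 10^(−pH) = 10^(−2.91) = 1.230e-03 M. For HA ⇌ H⁺ + A⁻, Ka = [H⁺][A⁻]/[HA] = [H⁺]² / ([HA]₀ − [H⁺]) = (1.230e-03)² / (0.024 − 1.230e-03) = 6.65e-05.

K_a = 6.65e-05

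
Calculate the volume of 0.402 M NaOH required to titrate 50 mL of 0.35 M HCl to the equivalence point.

At equivalence: moles acid = moles base. moles HCl = 0.35 × 50/1000 = 0.0175 mol. V_base = moles / 0.402 × 1000 = 43.5 mL.

V_{base} = 43.5 mL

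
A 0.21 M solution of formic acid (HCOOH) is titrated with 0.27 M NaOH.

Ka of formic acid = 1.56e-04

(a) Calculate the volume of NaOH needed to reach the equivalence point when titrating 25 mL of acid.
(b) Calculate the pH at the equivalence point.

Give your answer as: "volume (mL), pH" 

moles acid = 0.21 × 25/1000 = 0.00525 mol; V_base = moles/0.27 × 1000 = 19.4 mL. At equivalence only the conjugate base is present: [A⁻] = 0.00525/0.044 = 1.1813e-01 M. Kb = Kw/Ka = 6.41e-11; [OH⁻] = √(Kb × [A⁻]) = 2.7517e-06; pOH = 5.56; pH = 14 - pOH = 8.44.

V = 19.4 mL, pH = 8.44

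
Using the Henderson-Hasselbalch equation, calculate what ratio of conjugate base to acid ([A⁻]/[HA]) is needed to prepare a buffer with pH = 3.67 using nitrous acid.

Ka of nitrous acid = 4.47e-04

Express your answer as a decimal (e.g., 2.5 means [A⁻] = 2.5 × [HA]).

pKa = -log(4.47e-04) = 3.3497. pH = pKa + log([A⁻]/[HA]), so log([A⁻]/[HA]) = pH − pKa = 3.67 − 3.3497 = 0.3203. [A⁻]/[HA] = 10^(0.3203) = 2.09

[A⁻]/[HA] = 2.09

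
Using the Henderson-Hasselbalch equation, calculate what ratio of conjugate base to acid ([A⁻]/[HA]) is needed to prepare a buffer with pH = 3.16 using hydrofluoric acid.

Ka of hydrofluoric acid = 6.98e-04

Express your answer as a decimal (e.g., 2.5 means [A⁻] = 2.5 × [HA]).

pKa = -log(6.98e-04) = 3.1561. pH = pKa + log([A⁻]/[HA]), so log([A⁻]/[HA]) = pH − pKa = 3.16 − 3.1561 = 0.0039. [A⁻]/[HA] = 10^(0.0039) = 1.01

[A⁻]/[HA] = 1.01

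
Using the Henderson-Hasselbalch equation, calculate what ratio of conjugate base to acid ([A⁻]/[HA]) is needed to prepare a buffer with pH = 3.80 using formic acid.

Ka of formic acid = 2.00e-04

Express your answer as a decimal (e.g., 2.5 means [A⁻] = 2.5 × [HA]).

pKa = -log(2.00e-04) = 3.6990. pH = pKa + log([A⁻]/[HA]), so log([A⁻]/[HA]) = pH − pKa = 3.80 − 3.6990 = 0.1010. [A⁻]/[HA] = 10^(0.1010) = 1.26

[A⁻]/[HA] = 1.26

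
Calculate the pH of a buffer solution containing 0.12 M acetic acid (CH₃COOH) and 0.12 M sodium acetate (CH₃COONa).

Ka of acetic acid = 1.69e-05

pKa = -log(1.69e-05) = 4.77. pH = pKa + log([A⁻]/[HA]) = 4.77 + log(0.12/0.12)

pH = 4.77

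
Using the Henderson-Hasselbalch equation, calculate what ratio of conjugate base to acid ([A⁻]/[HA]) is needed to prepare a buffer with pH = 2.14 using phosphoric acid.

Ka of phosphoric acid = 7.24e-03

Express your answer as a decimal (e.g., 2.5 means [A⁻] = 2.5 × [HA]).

pKa = -log(7.24e-03) = 2.1403. pH = pKa + log([A⁻]/[HA]), so log([A⁻]/[HA]) = pH − pKa = 2.14 − 2.1403 = -0.0003. [A⁻]/[HA] = 10^(-0.0003) = 0.999

[A⁻]/[HA] = 0.999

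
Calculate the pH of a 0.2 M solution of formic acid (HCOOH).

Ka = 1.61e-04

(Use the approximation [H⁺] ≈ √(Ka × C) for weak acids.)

[H⁺] = √(Ka × C) = √(1.61e-04 × 0.2) = 5.6745e-03. pH = -log(5.6745e-03)

pH = 2.25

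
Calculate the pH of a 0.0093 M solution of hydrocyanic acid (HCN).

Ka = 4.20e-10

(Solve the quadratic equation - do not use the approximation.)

x² + Ka×x - Ka×C = 0. Using quadratic formula: [H⁺] = 1.9762e-06

pH = 5.70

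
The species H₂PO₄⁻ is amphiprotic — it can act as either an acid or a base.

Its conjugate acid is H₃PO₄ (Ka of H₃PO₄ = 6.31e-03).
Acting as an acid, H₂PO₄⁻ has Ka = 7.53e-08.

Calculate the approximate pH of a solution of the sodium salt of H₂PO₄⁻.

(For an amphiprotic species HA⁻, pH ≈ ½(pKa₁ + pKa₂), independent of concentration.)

pKa₁ = -log(6.31e-03) = 2.20; pKa₂ = -log(7.53e-08) = 7.12. For an amphiprotic species, pH ≈ ½(pKa₁ + pKa₂) = ½(2.20 + 7.12) = 4.66.

pH = 4.66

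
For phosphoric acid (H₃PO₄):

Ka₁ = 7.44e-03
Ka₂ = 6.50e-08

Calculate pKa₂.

pKa₂ = -log(Ka₂) = -log(6.50e-08) = 7.19.

pK_{a2} = 7.19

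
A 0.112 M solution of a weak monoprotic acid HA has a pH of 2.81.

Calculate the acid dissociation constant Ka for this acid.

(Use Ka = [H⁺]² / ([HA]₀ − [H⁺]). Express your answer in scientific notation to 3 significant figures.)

[H⁺] = 10^(−pH) = 10^(−2.81) = 1.549e-03 M. For HA ⇌ H⁺ + A⁻, Ka = [H⁺][A⁻]/[HA] = [H⁺]² / ([HA]₀ − [H⁺]) = (1.549e-03)² / (0.112 − 1.549e-03) = 2.17e-05.

K_a = 2.17e-05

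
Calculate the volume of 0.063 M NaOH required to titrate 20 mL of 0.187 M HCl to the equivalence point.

At equivalence: moles acid = moles base. moles HCl = 0.187 × 20/1000 = 0.00374 mol. V_base = moles / 0.063 × 1000 = 59.4 mL.

V_{base} = 59.4 mL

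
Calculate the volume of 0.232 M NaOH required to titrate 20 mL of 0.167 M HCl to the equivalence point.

At equivalence: moles acid = moles base. moles HCl = 0.167 × 20/1000 = 0.00334 mol. V_base = moles / 0.232 × 1000 = 14.4 mL.

V_{base} = 14.4 mL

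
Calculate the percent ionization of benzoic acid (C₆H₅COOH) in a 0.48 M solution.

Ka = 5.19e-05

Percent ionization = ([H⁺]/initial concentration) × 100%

Using Ka equilibrium: x² + Ka×x - Ka×C = 0. Solving: [H⁺] = 4.9653e-03. Percent = (4.9653e-03/0.48) × 100

Percent ionization = 1.03%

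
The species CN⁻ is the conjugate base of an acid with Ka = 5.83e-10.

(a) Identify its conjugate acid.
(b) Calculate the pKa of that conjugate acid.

(a) The conjugate acid is formed by adding one H⁺ to CN⁻, giving HCN. (b) pKa = -log(Ka) = -log(5.83e-10) = 9.23.

Conjugate acid: HCN; pK_a = 9.23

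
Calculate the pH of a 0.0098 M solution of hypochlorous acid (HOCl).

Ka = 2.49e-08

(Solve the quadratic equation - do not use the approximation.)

x² + Ka×x - Ka×C = 0. Using quadratic formula: [H⁺] = 1.5609e-05

pH = 4.81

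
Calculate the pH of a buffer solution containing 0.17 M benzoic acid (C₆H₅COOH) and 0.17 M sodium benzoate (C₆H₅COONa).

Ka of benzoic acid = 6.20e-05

pKa = -log(6.20e-05) = 4.21. pH = pKa + log([A⁻]/[HA]) = 4.21 + log(0.17/0.17)

pH = 4.21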